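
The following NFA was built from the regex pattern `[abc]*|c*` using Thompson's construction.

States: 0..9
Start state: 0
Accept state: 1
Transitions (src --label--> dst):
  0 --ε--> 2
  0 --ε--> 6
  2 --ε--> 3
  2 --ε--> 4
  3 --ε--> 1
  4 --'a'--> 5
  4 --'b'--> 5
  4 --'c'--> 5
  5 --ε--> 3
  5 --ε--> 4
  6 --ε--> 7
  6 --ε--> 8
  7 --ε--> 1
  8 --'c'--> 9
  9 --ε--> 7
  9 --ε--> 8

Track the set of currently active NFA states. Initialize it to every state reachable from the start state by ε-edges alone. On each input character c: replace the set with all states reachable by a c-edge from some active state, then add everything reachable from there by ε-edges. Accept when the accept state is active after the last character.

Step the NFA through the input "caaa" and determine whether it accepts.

Answer: ACCEPT

Trace:
initial (ε-close {0}): {0,1,2,3,4,6,7,8}
'c' @ 1: {1,3,4,5,7,8,9}  [accepting]
'a' @ 2: {1,3,4,5}  [accepting]
'a' @ 3: {1,3,4,5}  [accepting]
'a' @ 4: {1,3,4,5}  [accepting]
after full input: {1,3,4,5}  (accept=1 in)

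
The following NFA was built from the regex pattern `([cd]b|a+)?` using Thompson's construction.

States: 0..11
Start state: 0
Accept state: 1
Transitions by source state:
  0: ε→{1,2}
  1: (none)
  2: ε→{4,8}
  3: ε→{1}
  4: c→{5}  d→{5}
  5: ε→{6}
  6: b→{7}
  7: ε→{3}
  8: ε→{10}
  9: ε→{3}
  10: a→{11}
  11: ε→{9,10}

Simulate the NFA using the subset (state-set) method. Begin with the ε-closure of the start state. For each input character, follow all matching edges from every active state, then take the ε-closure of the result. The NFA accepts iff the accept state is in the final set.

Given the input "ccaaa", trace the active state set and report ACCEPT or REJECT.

start: ε-closure({0}) = {0,1,2,4,8,10}
'c' @ 1: {5,6}
'c' @ 2: {}  — dead — no transitions
rest 'aaa' ignored (set empty)
end set {} — state 1 not in

Answer: REJECT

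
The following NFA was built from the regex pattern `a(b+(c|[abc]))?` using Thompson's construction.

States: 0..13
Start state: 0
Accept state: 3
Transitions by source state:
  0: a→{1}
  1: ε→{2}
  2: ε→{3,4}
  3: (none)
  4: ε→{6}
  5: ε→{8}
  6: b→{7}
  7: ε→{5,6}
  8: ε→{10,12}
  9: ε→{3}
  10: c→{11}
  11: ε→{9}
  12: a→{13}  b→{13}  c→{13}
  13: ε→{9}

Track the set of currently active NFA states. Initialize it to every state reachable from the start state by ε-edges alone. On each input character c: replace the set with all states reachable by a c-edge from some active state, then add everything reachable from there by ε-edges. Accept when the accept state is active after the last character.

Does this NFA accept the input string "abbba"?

start: ε-closure({0}) = {0}
'a' @ 1: {1,2,3,4,6}  ✓accept
'b' @ 2: {5,6,7,8,10,12}
'b' @ 3: {3,5,6,7,8,9,10,12,13}  ✓accept
'b' @ 4: {3,5,6,7,8,9,10,12,13}  ✓accept
'a' @ 5: {3,9,13}  ✓accept
final: {3,9,13}; accept 3 in set

Answer: ACCEPT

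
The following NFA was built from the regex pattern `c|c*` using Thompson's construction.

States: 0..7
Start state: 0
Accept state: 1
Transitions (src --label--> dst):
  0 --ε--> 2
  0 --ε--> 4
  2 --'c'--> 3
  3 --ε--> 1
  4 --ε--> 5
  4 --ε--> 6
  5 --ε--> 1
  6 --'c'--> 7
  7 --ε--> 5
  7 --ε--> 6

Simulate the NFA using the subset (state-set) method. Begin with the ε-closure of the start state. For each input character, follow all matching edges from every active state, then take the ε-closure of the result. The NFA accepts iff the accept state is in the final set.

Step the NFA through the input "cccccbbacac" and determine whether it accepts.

S₀ = ε-closure({0}) = {0,1,2,4,5,6}
'c' @ 1: {1,3,5,6,7}  ✓accept
'c' @ 2: {1,5,6,7}  ✓accept
'c' @ 3: {1,5,6,7}  ✓accept
'c' @ 4: {1,5,6,7}  ✓accept
'c' @ 5: {1,5,6,7}  ✓accept
'b' @ 6: {}  — dead — no transitions
rest 'bacac' ignored (set empty)
final: {}; accept 1 not in set

Answer: REJECT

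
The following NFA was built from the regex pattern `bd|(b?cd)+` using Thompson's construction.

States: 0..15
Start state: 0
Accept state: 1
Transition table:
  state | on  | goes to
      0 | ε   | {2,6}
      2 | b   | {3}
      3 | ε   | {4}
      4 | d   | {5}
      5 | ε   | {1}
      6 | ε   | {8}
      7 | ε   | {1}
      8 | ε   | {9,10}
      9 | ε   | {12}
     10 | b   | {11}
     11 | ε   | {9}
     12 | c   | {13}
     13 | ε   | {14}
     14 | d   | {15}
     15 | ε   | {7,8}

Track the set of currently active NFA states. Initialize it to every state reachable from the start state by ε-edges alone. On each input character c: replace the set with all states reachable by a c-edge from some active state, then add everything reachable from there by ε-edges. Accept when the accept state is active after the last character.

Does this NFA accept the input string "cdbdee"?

initial (ε-close {0}): {0,2,6,8,9,10,12}
'c' @ 1: {13,14}
'd' @ 2: {1,7,8,9,10,12,15}  (accept∈set)
'b' @ 3: {9,11,12}
'd' @ 4: {}  — dead — no transitions
rest 'ee' ignored (set empty)
after full input: {}  (accept=1 not in)

Answer: REJECT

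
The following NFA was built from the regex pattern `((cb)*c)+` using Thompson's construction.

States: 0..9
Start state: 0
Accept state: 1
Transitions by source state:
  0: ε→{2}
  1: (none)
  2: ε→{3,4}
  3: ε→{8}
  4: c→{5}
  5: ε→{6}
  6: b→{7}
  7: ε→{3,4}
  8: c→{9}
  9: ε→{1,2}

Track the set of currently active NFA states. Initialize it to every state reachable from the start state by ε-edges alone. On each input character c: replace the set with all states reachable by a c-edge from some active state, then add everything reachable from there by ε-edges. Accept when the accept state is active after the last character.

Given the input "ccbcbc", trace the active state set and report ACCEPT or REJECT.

Answer: ACCEPT

Trace:
S₀ = ε-closure({0}) = {0,2,3,4,8}
'c' @ 1: {1,2,3,4,5,6,8,9}  ✓accept
'c' @ 2: {1,2,3,4,5,6,8,9}  ✓accept
'b' @ 3: {3,4,7,8}
'c' @ 4: {1,2,3,4,5,6,8,9}  ✓accept
'b' @ 5: {3,4,7,8}
'c' @ 6: {1,2,3,4,5,6,8,9}  ✓accept
after full input: {1,2,3,4,5,6,8,9}  (accept=1 in)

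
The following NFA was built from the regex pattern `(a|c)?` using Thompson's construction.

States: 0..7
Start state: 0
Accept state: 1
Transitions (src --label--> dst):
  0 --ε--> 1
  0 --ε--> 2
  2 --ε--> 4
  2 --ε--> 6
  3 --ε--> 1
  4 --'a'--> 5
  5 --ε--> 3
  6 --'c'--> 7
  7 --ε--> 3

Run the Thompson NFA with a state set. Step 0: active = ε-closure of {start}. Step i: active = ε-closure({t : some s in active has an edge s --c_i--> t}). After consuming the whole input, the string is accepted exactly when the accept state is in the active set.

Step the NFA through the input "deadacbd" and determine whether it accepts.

initial (ε-close {0}): {0,1,2,4,6}
'd' @ 1: {}  — state set empty
rest 'eadacbd' ignored (set empty)
final: {}; accept 1 not in set

Answer: REJECT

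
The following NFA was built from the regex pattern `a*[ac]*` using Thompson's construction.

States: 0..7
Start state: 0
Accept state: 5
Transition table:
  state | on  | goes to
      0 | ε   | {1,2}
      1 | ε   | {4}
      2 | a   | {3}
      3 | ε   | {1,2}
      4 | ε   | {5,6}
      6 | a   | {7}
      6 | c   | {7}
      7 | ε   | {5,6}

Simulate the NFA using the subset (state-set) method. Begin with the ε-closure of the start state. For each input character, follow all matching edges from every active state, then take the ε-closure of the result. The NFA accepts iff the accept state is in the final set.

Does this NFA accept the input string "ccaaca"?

S₀ = ε-closure({0}) = {0,1,2,4,5,6}
'c' @ 1: {5,6,7}  ✓accept
'c' @ 2: {5,6,7}  ✓accept
'a' @ 3: {5,6,7}  ✓accept
'a' @ 4: {5,6,7}  ✓accept
'c' @ 5: {5,6,7}  ✓accept
'a' @ 6: {5,6,7}  ✓accept
final: {5,6,7}; accept 5 in set

Answer: ACCEPT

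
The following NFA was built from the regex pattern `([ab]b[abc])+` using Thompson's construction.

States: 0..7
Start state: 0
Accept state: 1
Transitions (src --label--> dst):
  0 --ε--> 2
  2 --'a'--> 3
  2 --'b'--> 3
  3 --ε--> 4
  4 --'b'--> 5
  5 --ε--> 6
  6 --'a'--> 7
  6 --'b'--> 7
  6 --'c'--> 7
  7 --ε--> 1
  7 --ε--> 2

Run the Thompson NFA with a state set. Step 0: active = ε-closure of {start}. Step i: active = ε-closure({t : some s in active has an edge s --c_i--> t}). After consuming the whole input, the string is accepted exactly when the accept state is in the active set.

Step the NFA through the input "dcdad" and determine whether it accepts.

Answer: REJECT

Derivation:
initial (ε-close {0}): {0,2}
'd' @ 1: {}  — no active states
rest 'cdad' ignored (set empty)
end set {} — state 1 not in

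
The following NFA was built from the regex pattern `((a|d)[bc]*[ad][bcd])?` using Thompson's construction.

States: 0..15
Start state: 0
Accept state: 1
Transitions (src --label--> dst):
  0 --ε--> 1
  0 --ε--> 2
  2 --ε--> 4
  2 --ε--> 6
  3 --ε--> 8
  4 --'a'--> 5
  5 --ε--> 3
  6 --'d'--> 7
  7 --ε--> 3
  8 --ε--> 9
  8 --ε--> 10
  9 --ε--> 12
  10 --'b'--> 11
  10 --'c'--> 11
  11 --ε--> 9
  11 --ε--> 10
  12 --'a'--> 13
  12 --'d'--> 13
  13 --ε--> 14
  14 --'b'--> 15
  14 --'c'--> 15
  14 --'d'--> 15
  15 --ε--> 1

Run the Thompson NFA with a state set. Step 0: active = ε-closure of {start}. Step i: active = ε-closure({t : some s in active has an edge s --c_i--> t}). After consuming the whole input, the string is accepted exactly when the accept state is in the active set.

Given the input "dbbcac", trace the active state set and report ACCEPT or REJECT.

Answer: ACCEPT

Trace:
S₀ = ε-closure({0}) = {0,1,2,4,6}
'd' @ 1: {3,7,8,9,10,12}
'b' @ 2: {9,10,11,12}
'b' @ 3: {9,10,11,12}
'c' @ 4: {9,10,11,12}
'a' @ 5: {13,14}
'c' @ 6: {1,15}  ✓accept
final: {1,15}; accept 1 in set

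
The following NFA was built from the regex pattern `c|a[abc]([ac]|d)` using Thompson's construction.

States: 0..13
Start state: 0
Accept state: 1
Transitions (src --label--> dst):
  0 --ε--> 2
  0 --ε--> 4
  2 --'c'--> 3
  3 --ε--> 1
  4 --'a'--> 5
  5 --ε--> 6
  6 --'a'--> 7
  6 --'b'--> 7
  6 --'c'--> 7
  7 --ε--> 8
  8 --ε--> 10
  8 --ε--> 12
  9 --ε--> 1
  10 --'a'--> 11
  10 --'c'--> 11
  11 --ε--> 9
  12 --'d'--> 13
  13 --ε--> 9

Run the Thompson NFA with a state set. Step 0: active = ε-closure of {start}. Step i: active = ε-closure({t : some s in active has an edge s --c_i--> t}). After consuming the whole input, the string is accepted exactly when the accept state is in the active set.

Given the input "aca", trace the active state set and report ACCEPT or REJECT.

S₀ = ε-closure({0}) = {0,2,4}
'a' @ 1: {5,6}
'c' @ 2: {7,8,10,12}
'a' @ 3: {1,9,11}  [accepting]
after full input: {1,9,11}  (accept=1 in)

Answer: ACCEPT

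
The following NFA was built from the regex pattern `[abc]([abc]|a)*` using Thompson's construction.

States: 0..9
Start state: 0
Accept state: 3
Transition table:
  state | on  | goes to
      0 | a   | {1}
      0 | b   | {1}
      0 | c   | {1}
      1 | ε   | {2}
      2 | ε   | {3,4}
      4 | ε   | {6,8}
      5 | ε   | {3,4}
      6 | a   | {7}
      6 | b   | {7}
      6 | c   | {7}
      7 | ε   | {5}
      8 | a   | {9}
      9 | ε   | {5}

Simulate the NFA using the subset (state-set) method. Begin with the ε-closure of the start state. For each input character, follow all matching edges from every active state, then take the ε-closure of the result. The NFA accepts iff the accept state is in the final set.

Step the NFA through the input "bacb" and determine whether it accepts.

start: ε-closure({0}) = {0}
'b' @ 1: {1,2,3,4,6,8}  [accepting]
'a' @ 2: {3,4,5,6,7,8,9}  [accepting]
'c' @ 3: {3,4,5,6,7,8}  [accepting]
'b' @ 4: {3,4,5,6,7,8}  [accepting]
after full input: {3,4,5,6,7,8}  (accept=3 in)

Answer: ACCEPT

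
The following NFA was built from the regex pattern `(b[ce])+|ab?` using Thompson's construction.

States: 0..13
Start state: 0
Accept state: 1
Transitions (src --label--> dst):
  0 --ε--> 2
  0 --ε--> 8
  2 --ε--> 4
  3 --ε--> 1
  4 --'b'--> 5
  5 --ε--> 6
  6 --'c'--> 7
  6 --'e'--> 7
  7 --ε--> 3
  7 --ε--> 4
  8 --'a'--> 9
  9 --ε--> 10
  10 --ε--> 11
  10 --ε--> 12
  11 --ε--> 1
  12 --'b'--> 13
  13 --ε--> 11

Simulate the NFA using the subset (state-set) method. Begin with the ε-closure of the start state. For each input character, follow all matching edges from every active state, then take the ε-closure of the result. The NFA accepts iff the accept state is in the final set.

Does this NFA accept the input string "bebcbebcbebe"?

start: ε-closure({0}) = {0,2,4,8}
'b' @ 1: {5,6}
'e' @ 2: {1,3,4,7}  [accepting]
'b' @ 3: {5,6}
'c' @ 4: {1,3,4,7}  [accepting]
'b' @ 5: {5,6}
'e' @ 6: {1,3,4,7}  [accepting]
'b' @ 7: {5,6}
'c' @ 8: {1,3,4,7}  [accepting]
'b' @ 9: {5,6}
'e' @ 10: {1,3,4,7}  [accepting]
'b' @ 11: {5,6}
'e' @ 12: {1,3,4,7}  [accepting]
after full input: {1,3,4,7}  (accept=1 in)

Answer: ACCEPT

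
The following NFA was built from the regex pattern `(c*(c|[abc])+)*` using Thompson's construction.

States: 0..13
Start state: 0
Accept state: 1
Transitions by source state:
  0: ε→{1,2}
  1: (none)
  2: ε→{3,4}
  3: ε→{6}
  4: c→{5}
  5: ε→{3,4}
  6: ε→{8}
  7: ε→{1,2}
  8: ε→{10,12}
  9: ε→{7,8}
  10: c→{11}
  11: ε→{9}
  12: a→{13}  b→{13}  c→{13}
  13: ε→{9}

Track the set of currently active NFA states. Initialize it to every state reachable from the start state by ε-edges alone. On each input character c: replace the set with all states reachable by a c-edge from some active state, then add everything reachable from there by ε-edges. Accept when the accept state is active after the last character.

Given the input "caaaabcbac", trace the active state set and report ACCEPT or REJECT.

Answer: ACCEPT

Trace:
initial (ε-close {0}): {0,1,2,3,4,6,8,10,12}
'c' @ 1: {1,2,3,4,5,6,7,8,9,10,11,12,13}  (accept∈set)
'a' @ 2: {1,2,3,4,6,7,8,9,10,12,13}  (accept∈set)
'a' @ 3: {1,2,3,4,6,7,8,9,10,12,13}  (accept∈set)
'a' @ 4: {1,2,3,4,6,7,8,9,10,12,13}  (accept∈set)
'a' @ 5: {1,2,3,4,6,7,8,9,10,12,13}  (accept∈set)
'b' @ 6: {1,2,3,4,6,7,8,9,10,12,13}  (accept∈set)
'c' @ 7: {1,2,3,4,5,6,7,8,9,10,11,12,13}  (accept∈set)
'b' @ 8: {1,2,3,4,6,7,8,9,10,12,13}  (accept∈set)
'a' @ 9: {1,2,3,4,6,7,8,9,10,12,13}  (accept∈set)
'c' @ 10: {1,2,3,4,5,6,7,8,9,10,11,12,13}  (accept∈set)
after full input: {1,2,3,4,5,6,7,8,9,10,11,12,13}  (accept=1 in)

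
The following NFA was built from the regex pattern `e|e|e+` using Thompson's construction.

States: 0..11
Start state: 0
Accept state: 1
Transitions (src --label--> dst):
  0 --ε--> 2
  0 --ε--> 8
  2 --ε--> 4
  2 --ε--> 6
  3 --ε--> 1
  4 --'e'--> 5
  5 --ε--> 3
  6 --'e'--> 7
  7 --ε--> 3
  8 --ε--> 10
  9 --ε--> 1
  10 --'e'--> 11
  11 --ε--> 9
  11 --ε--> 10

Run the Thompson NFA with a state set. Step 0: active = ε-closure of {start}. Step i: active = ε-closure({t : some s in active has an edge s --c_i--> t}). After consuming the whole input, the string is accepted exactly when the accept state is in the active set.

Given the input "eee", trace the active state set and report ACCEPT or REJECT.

initial (ε-close {0}): {0,2,4,6,8,10}
'e' @ 1: {1,3,5,7,9,10,11}  ✓accept
'e' @ 2: {1,9,10,11}  ✓accept
'e' @ 3: {1,9,10,11}  ✓accept
end set {1,9,10,11} — state 1 in

Answer: ACCEPT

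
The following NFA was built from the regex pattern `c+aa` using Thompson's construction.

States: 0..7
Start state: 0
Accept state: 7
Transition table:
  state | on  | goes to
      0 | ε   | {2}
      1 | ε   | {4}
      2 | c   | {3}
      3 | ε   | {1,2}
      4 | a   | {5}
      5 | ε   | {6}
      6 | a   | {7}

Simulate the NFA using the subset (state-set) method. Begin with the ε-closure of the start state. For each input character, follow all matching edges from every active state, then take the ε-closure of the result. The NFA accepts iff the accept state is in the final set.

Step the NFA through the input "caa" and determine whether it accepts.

Answer: ACCEPT

Trace:
initial (ε-close {0}): {0,2}
'c' @ 1: {1,2,3,4}
'a' @ 2: {5,6}
'a' @ 3: {7}  (accept∈set)
final: {7}; accept 7 in set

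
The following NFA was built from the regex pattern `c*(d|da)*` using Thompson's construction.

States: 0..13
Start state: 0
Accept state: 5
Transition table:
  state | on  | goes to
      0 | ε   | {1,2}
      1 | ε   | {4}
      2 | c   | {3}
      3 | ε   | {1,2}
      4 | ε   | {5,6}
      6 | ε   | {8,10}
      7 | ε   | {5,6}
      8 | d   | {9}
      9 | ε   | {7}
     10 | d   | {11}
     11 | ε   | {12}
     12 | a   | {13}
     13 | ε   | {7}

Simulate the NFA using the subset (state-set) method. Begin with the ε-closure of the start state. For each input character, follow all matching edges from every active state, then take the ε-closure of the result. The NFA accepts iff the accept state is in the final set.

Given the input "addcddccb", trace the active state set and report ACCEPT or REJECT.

initial (ε-close {0}): {0,1,2,4,5,6,8,10}
'a' @ 1: {}  — no active states
rest 'ddcddccb' ignored (set empty)
end set {} — state 5 not in

Answer: REJECT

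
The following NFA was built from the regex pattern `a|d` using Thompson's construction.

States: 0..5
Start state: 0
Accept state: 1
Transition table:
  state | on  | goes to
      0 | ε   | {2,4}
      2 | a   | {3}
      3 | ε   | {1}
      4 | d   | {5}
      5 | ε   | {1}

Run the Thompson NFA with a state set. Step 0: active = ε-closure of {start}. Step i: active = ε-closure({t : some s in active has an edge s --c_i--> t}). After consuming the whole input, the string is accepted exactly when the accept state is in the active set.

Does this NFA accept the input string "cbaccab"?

start: ε-closure({0}) = {0,2,4}
'c' @ 1: {}  — dead — no transitions
rest 'baccab' ignored (set empty)
final: {}; accept 1 not in set

Answer: REJECT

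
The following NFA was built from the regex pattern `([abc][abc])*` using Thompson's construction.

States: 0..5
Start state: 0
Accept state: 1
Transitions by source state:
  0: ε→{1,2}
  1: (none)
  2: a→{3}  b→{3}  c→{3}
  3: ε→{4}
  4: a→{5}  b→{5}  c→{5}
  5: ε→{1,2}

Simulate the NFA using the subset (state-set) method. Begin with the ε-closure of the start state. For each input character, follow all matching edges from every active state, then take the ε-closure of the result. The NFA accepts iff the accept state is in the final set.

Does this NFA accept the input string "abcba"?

Answer: REJECT

Derivation:
start: ε-closure({0}) = {0,1,2}
'a' @ 1: {3,4}
'b' @ 2: {1,2,5}  [accepting]
'c' @ 3: {3,4}
'b' @ 4: {1,2,5}  [accepting]
'a' @ 5: {3,4}
end set {3,4} — state 1 not in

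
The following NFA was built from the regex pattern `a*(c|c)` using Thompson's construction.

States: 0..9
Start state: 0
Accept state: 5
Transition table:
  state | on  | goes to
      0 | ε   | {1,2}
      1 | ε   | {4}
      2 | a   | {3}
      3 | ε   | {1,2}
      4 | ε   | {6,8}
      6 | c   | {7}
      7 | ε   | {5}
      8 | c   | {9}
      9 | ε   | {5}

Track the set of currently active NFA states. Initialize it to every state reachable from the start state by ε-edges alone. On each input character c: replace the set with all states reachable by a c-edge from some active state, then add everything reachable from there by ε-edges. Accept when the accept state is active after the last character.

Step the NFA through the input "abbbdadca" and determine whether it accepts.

Answer: REJECT

Trace:
S₀ = ε-closure({0}) = {0,1,2,4,6,8}
'a' @ 1: {1,2,3,4,6,8}
'b' @ 2: {}  — no active states
rest 'bbdadca' ignored (set empty)
final: {}; accept 5 not in set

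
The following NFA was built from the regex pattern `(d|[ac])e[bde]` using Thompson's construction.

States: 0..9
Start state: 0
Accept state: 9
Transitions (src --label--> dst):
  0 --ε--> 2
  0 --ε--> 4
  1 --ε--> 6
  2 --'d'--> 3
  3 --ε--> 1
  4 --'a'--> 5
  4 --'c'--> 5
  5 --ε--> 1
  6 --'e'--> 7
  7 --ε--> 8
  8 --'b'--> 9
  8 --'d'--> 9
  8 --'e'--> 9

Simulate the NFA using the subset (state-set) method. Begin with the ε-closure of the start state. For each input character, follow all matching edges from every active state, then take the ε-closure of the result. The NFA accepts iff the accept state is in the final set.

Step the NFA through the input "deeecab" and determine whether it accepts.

initial (ε-close {0}): {0,2,4}
'd' @ 1: {1,3,6}
'e' @ 2: {7,8}
'e' @ 3: {9}  (accept∈set)
'e' @ 4: {}  — state set empty
rest 'cab' ignored (set empty)
final: {}; accept 9 not in set

Answer: REJECT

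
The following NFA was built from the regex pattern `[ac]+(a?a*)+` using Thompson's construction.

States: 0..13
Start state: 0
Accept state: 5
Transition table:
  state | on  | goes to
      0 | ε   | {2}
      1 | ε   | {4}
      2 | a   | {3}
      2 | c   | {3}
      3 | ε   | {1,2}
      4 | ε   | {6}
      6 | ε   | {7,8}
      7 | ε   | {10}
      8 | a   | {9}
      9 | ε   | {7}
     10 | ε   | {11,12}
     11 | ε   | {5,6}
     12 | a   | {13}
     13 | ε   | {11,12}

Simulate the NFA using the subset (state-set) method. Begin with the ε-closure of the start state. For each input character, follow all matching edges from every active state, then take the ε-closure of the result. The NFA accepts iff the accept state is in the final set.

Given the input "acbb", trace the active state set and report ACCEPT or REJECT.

Answer: REJECT

Trace:
S₀ = ε-closure({0}) = {0,2}
'a' @ 1: {1,2,3,4,5,6,7,8,10,11,12}  ✓accept
'c' @ 2: {1,2,3,4,5,6,7,8,10,11,12}  ✓accept
'b' @ 3: {}  — dead — no transitions
rest 'b' ignored (set empty)
final: {}; accept 5 not in set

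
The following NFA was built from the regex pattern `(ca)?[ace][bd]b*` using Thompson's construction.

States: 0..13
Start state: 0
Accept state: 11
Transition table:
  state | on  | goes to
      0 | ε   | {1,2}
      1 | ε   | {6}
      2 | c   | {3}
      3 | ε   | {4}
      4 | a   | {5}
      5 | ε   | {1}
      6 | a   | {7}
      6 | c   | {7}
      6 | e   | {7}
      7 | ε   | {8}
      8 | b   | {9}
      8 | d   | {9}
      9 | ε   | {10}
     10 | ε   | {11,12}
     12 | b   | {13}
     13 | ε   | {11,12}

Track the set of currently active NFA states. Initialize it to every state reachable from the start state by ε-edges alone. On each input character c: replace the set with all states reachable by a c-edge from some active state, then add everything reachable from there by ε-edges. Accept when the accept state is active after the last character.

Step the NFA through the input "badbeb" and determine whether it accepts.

Answer: REJECT

Trace:
initial (ε-close {0}): {0,1,2,6}
'b' @ 1: {}  — dead — no transitions
rest 'adbeb' ignored (set empty)
end set {} — state 11 not in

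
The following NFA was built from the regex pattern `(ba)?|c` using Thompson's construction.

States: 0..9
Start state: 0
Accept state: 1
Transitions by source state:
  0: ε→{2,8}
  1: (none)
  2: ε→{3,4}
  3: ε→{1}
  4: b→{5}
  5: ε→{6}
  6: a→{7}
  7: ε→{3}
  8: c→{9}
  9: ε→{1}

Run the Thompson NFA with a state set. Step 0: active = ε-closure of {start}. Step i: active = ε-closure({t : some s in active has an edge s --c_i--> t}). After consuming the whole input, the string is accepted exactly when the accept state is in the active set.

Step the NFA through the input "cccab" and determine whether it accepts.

start: ε-closure({0}) = {0,1,2,3,4,8}
'c' @ 1: {1,9}  (accept∈set)
'c' @ 2: {}  — dead — no transitions
rest 'cab' ignored (set empty)
end set {} — state 1 not in

Answer: REJECT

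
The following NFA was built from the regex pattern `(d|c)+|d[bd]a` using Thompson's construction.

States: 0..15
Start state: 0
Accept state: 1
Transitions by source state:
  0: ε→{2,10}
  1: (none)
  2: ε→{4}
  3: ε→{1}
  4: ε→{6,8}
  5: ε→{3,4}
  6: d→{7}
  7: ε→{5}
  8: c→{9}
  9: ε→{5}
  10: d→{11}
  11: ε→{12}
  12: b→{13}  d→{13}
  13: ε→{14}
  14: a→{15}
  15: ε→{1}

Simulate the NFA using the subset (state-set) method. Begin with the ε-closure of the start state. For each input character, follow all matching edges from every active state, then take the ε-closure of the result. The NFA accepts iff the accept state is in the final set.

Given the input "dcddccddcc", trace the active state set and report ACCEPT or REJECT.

Answer: ACCEPT

Trace:
S₀ = ε-closure({0}) = {0,2,4,6,8,10}
'd' @ 1: {1,3,4,5,6,7,8,11,12}  [accepting]
'c' @ 2: {1,3,4,5,6,8,9}  [accepting]
'd' @ 3: {1,3,4,5,6,7,8}  [accepting]
'd' @ 4: {1,3,4,5,6,7,8}  [accepting]
'c' @ 5: {1,3,4,5,6,8,9}  [accepting]
'c' @ 6: {1,3,4,5,6,8,9}  [accepting]
'd' @ 7: {1,3,4,5,6,7,8}  [accepting]
'd' @ 8: {1,3,4,5,6,7,8}  [accepting]
'c' @ 9: {1,3,4,5,6,8,9}  [accepting]
'c' @ 10: {1,3,4,5,6,8,9}  [accepting]
final: {1,3,4,5,6,8,9}; accept 1 in set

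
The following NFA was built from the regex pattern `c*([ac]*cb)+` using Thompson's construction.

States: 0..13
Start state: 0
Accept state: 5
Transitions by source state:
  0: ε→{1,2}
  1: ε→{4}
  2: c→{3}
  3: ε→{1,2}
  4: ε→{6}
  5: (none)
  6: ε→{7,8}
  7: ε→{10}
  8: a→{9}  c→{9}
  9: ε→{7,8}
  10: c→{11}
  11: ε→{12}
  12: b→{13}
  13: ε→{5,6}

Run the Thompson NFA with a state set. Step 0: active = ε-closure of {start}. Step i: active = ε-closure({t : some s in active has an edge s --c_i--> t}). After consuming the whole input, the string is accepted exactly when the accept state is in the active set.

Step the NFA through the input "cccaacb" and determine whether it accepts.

Answer: ACCEPT

Trace:
start: ε-closure({0}) = {0,1,2,4,6,7,8,10}
'c' @ 1: {1,2,3,4,6,7,8,9,10,11,12}
'c' @ 2: {1,2,3,4,6,7,8,9,10,11,12}
'c' @ 3: {1,2,3,4,6,7,8,9,10,11,12}
'a' @ 4: {7,8,9,10}
'a' @ 5: {7,8,9,10}
'c' @ 6: {7,8,9,10,11,12}
'b' @ 7: {5,6,7,8,10,13}  (accept∈set)
after full input: {5,6,7,8,10,13}  (accept=5 in)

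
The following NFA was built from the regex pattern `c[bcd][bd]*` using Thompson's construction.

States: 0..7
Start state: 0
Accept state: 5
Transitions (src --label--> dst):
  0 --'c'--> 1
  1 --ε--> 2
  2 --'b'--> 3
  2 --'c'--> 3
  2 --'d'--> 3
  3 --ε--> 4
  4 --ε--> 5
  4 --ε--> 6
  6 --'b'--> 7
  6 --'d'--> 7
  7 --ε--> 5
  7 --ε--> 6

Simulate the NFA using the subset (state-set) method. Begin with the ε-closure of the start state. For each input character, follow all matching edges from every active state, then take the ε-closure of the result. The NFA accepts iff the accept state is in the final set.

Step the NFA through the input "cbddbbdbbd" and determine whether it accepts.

Answer: ACCEPT

Trace:
start: ε-closure({0}) = {0}
'c' @ 1: {1,2}
'b' @ 2: {3,4,5,6}  (accept∈set)
'd' @ 3: {5,6,7}  (accept∈set)
'd' @ 4: {5,6,7}  (accept∈set)
'b' @ 5: {5,6,7}  (accept∈set)
'b' @ 6: {5,6,7}  (accept∈set)
'd' @ 7: {5,6,7}  (accept∈set)
'b' @ 8: {5,6,7}  (accept∈set)
'b' @ 9: {5,6,7}  (accept∈set)
'd' @ 10: {5,6,7}  (accept∈set)
final: {5,6,7}; accept 5 in set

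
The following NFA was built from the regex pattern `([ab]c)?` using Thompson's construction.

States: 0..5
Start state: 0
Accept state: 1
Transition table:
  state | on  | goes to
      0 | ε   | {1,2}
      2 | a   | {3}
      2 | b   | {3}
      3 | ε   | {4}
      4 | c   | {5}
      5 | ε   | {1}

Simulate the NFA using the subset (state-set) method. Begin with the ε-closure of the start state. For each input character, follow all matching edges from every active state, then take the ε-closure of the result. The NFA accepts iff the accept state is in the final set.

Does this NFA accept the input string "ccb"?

Answer: REJECT

Steps:
S₀ = ε-closure({0}) = {0,1,2}
'c' @ 1: {}  — no active states
rest 'cb' ignored (set empty)
final: {}; accept 1 not in set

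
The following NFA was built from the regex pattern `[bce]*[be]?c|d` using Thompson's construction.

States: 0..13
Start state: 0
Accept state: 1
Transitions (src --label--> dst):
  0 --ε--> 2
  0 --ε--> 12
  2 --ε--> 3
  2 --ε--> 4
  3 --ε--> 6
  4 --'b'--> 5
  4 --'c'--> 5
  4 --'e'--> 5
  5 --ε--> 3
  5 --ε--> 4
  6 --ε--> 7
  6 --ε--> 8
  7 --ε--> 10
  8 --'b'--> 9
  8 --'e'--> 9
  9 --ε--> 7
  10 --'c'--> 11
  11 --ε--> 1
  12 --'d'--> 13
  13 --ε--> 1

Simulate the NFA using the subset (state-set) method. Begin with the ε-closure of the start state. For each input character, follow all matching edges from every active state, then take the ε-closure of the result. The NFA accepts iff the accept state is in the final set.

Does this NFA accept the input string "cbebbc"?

S₀ = ε-closure({0}) = {0,2,3,4,6,7,8,10,12}
'c' @ 1: {1,3,4,5,6,7,8,10,11}  ✓accept
'b' @ 2: {3,4,5,6,7,8,9,10}
'e' @ 3: {3,4,5,6,7,8,9,10}
'b' @ 4: {3,4,5,6,7,8,9,10}
'b' @ 5: {3,4,5,6,7,8,9,10}
'c' @ 6: {1,3,4,5,6,7,8,10,11}  ✓accept
after full input: {1,3,4,5,6,7,8,10,11}  (accept=1 in)

Answer: ACCEPT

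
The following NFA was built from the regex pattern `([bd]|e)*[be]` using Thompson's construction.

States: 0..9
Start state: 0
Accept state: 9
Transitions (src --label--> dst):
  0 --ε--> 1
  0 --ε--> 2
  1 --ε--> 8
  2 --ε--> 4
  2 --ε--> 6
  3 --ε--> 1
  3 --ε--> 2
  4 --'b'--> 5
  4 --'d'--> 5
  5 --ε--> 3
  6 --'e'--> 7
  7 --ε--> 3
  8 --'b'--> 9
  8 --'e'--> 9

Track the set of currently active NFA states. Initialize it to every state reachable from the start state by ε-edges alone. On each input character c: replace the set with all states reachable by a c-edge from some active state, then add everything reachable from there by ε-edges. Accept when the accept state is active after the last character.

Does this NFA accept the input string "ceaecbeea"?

Answer: REJECT

Derivation:
initial (ε-close {0}): {0,1,2,4,6,8}
'c' @ 1: {}  — state set empty
rest 'eaecbeea' ignored (set empty)
after full input: {}  (accept=9 not in)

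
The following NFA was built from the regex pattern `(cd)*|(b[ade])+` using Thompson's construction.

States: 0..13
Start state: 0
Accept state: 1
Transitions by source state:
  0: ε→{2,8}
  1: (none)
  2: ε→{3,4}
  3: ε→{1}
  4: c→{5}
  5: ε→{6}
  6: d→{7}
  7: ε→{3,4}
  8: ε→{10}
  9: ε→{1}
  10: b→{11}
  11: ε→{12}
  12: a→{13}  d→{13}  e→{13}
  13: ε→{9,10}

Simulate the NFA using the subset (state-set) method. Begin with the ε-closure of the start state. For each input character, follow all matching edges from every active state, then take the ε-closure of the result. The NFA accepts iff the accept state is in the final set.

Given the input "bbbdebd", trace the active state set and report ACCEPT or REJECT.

S₀ = ε-closure({0}) = {0,1,2,3,4,8,10}
'b' @ 1: {11,12}
'b' @ 2: {}  — state set empty
rest 'bdebd' ignored (set empty)
final: {}; accept 1 not in set

Answer: REJECT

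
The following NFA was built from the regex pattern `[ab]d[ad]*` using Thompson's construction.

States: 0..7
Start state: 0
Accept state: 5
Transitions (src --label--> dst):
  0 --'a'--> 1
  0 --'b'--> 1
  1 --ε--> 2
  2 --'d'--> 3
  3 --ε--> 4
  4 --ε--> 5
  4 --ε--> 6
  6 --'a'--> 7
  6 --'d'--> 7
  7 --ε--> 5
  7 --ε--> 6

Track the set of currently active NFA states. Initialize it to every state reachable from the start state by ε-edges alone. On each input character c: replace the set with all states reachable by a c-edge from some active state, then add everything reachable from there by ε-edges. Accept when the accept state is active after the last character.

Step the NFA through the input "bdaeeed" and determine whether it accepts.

Answer: REJECT

Derivation:
start: ε-closure({0}) = {0}
'b' @ 1: {1,2}
'd' @ 2: {3,4,5,6}  ✓accept
'a' @ 3: {5,6,7}  ✓accept
'e' @ 4: {}  — dead — no transitions
rest 'eed' ignored (set empty)
end set {} — state 5 not in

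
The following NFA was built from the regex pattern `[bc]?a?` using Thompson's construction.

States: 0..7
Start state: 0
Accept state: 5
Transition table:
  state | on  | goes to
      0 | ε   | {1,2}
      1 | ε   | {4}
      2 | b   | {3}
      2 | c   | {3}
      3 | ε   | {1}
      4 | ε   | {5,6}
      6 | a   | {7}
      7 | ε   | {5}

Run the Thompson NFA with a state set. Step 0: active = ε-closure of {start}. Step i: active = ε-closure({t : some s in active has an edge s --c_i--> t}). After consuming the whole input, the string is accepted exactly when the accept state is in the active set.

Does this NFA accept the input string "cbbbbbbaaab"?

S₀ = ε-closure({0}) = {0,1,2,4,5,6}
'c' @ 1: {1,3,4,5,6}  ✓accept
'b' @ 2: {}  — state set empty
rest 'bbbbbaaab' ignored (set empty)
final: {}; accept 5 not in set

Answer: REJECT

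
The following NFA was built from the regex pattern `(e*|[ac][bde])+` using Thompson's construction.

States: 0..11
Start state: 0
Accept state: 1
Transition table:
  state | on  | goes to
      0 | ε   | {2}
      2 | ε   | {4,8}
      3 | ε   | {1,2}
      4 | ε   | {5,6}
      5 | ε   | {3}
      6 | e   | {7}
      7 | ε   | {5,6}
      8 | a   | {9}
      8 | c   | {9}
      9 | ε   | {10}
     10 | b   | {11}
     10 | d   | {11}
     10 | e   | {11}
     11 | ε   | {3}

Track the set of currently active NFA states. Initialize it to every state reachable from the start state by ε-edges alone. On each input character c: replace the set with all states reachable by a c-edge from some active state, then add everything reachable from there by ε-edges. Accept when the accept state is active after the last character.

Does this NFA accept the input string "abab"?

start: ε-closure({0}) = {0,1,2,3,4,5,6,8}
'a' @ 1: {9,10}
'b' @ 2: {1,2,3,4,5,6,8,11}  [accepting]
'a' @ 3: {9,10}
'b' @ 4: {1,2,3,4,5,6,8,11}  [accepting]
end set {1,2,3,4,5,6,8,11} — state 1 in

Answer: ACCEPT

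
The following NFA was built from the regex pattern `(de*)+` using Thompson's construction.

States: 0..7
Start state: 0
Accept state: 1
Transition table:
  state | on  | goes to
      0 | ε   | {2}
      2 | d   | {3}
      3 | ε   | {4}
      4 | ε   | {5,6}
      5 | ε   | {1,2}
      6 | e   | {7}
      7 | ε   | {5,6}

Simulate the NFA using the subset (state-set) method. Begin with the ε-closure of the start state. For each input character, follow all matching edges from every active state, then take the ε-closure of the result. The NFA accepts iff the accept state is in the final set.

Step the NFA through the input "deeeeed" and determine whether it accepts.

Answer: ACCEPT

Trace:
S₀ = ε-closure({0}) = {0,2}
'd' @ 1: {1,2,3,4,5,6}  [accepting]
'e' @ 2: {1,2,5,6,7}  [accepting]
'e' @ 3: {1,2,5,6,7}  [accepting]
'e' @ 4: {1,2,5,6,7}  [accepting]
'e' @ 5: {1,2,5,6,7}  [accepting]
'e' @ 6: {1,2,5,6,7}  [accepting]
'd' @ 7: {1,2,3,4,5,6}  [accepting]
final: {1,2,3,4,5,6}; accept 1 in set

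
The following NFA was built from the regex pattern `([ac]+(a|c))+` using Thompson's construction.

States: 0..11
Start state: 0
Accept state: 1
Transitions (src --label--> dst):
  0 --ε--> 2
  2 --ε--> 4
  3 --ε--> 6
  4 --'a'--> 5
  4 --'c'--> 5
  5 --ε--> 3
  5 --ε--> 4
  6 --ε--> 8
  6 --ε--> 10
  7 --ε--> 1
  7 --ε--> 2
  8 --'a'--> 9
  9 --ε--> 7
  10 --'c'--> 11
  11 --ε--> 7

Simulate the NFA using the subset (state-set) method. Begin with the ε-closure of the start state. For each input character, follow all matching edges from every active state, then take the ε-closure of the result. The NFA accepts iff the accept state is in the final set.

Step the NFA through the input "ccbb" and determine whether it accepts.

start: ε-closure({0}) = {0,2,4}
'c' @ 1: {3,4,5,6,8,10}
'c' @ 2: {1,2,3,4,5,6,7,8,10,11}  ✓accept
'b' @ 3: {}  — dead — no transitions
rest 'b' ignored (set empty)
final: {}; accept 1 not in set

Answer: REJECT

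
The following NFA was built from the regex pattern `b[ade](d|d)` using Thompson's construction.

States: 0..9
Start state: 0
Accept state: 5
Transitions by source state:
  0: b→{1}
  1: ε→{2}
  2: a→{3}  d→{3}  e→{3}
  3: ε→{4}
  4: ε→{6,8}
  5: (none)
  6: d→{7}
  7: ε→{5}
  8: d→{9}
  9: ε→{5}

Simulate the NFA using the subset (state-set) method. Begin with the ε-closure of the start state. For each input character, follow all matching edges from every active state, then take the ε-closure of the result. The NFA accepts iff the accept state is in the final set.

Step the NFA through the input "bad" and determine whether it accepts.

Answer: ACCEPT

Derivation:
initial (ε-close {0}): {0}
'b' @ 1: {1,2}
'a' @ 2: {3,4,6,8}
'd' @ 3: {5,7,9}  [accepting]
final: {5,7,9}; accept 5 in set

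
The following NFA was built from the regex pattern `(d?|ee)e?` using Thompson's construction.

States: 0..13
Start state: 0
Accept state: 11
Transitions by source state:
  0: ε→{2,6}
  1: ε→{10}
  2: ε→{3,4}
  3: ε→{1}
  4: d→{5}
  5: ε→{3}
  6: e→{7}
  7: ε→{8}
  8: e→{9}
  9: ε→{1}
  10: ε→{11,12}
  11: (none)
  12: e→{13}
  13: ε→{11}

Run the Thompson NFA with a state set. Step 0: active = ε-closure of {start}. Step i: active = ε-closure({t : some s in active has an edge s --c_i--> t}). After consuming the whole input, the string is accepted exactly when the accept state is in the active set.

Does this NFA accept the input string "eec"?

initial (ε-close {0}): {0,1,2,3,4,6,10,11,12}
'e' @ 1: {7,8,11,13}  ✓accept
'e' @ 2: {1,9,10,11,12}  ✓accept
'c' @ 3: {}  — dead — no transitions
after full input: {}  (accept=11 not in)

Answer: REJECT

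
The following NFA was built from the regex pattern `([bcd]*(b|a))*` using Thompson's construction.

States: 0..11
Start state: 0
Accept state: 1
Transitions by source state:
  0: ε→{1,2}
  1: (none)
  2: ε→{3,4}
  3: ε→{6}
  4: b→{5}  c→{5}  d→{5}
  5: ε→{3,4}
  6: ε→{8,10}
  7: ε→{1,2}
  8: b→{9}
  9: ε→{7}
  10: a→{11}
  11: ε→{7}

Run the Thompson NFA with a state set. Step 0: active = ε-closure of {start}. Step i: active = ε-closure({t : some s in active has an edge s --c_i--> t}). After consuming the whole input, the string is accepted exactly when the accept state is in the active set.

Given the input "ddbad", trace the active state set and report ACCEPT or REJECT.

start: ε-closure({0}) = {0,1,2,3,4,6,8,10}
'd' @ 1: {3,4,5,6,8,10}
'd' @ 2: {3,4,5,6,8,10}
'b' @ 3: {1,2,3,4,5,6,7,8,9,10}  (accept∈set)
'a' @ 4: {1,2,3,4,6,7,8,10,11}  (accept∈set)
'd' @ 5: {3,4,5,6,8,10}
after full input: {3,4,5,6,8,10}  (accept=1 not in)

Answer: REJECT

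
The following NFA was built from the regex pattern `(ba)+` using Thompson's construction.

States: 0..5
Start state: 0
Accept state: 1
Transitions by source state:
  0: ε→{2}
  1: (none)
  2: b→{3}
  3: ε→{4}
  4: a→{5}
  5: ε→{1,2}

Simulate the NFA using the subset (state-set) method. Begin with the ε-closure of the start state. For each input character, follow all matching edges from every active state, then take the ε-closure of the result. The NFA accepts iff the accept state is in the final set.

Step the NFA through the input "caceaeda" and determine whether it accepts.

initial (ε-close {0}): {0,2}
'c' @ 1: {}  — state set empty
rest 'aceaeda' ignored (set empty)
final: {}; accept 1 not in set

Answer: REJECT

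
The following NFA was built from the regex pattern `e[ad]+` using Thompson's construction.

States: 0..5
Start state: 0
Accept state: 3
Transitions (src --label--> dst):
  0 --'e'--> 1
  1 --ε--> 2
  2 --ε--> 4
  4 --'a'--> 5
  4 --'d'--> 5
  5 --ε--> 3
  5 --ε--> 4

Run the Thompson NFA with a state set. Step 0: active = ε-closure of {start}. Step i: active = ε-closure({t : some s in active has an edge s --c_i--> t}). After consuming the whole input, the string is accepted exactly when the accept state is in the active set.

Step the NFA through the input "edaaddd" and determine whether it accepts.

Answer: ACCEPT

Derivation:
start: ε-closure({0}) = {0}
'e' @ 1: {1,2,4}
'd' @ 2: {3,4,5}  ✓accept
'a' @ 3: {3,4,5}  ✓accept
'a' @ 4: {3,4,5}  ✓accept
'd' @ 5: {3,4,5}  ✓accept
'd' @ 6: {3,4,5}  ✓accept
'd' @ 7: {3,4,5}  ✓accept
end set {3,4,5} — state 3 in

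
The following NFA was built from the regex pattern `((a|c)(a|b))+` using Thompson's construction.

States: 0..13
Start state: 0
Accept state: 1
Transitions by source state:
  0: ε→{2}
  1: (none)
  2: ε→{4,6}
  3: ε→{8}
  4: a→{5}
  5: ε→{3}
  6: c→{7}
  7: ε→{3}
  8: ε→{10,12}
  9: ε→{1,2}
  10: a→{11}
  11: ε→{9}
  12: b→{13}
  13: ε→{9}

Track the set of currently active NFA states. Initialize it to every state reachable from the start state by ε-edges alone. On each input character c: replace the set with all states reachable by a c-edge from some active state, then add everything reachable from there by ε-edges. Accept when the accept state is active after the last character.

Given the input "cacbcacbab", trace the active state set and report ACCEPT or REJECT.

S₀ = ε-closure({0}) = {0,2,4,6}
'c' @ 1: {3,7,8,10,12}
'a' @ 2: {1,2,4,6,9,11}  [accepting]
'c' @ 3: {3,7,8,10,12}
'b' @ 4: {1,2,4,6,9,13}  [accepting]
'c' @ 5: {3,7,8,10,12}
'a' @ 6: {1,2,4,6,9,11}  [accepting]
'c' @ 7: {3,7,8,10,12}
'b' @ 8: {1,2,4,6,9,13}  [accepting]
'a' @ 9: {3,5,8,10,12}
'b' @ 10: {1,2,4,6,9,13}  [accepting]
end set {1,2,4,6,9,13} — state 1 in

Answer: ACCEPT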